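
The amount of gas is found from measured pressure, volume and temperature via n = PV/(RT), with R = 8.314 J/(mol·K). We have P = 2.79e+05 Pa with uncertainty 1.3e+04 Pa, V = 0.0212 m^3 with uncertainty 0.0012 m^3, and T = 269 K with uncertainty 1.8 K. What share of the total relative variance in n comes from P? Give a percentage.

(δn/n)² = (1·δP/P)² + (1·δV/V)² + (-1·δT/T)²
  P term: (1×0.0466)² = 0.00217
  V term: (1×0.0566)² = 0.00320
  T term: (-1×0.00669)² = 4.48e-05
Total = 0.00542. Share from P = 0.00217/0.00542 = 0.401.

40.1%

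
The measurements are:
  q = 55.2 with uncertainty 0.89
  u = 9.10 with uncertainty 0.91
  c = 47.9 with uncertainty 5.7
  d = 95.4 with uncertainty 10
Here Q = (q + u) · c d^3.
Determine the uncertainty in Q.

Let w = q + u = 64.3. δw = √(δq² + δu²) = √(0.792 + 0.828) = 1.27, so δw/w = 0.0198.
Q is then a monomial in w, c, d:
δQ/Q = √((δw/w)² + (1·δc/c)² + (3·δd/d)²) = √(0.000392 + 0.0142 + 0.0989) = 0.337
Q = 2.67e+09, so δQ = 0.337 × 2.67e+09 = 9.01e+08.

9.01e+08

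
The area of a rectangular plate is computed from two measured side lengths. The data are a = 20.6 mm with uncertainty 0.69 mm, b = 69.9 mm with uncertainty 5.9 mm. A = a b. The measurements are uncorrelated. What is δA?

For a monomial A ∝ a, b, fractional errors add in quadrature:
  (1·δa/a)² = (1×0.0335)² = 0.00112;  (1·δb/b)² = (1×0.0844)² = 0.00712
δA/A = √(0.00825) = 0.0908
A = 1440 mm^2, so δA = 0.0908 × 1440 = 131 mm^2.

131 mm^2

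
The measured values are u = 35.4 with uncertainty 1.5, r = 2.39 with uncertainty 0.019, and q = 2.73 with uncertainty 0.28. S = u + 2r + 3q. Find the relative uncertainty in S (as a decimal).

Sums and differences: (δS)² = Σ (cᵢ δxᵢ)².
  (δu)² = 2.25;  (2·δr)² = 0.00144;  (3·δq)² = 0.706
δS = √(2.96) = 1.72
S = 48.4, so δS/S = 1.72/48.4 = 0.0356.

0.0356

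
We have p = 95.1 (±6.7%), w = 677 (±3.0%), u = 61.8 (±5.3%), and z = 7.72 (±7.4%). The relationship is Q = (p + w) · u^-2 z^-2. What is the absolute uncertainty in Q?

Let h = p + w = 772. δh = √(δp² + δw²) = √(40.6 + 412) = 21.3, so δh/h = 0.0276.
Q is then a monomial in h, u, z:
δQ/Q = √((δh/h)² + (-2·δu/u)² + (-2·δz/z)²) = √(0.000760 + 0.0112 + 0.0219) = 0.184
Q = 0.00339, so δQ = 0.184 × 0.00339 = 0.000625.

0.000625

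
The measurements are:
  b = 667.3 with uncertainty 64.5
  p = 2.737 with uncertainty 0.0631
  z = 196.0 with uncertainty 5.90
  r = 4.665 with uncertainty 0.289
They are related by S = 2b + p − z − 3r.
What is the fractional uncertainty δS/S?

Absolute uncertainties add in quadrature for a linear combination:
  (2·δb)² = 16600;  (δp)² = 0.00398;  (δz)² = 34.8;  (3·δr)² = 0.752
δS = √(16700) = 129
S = 1127, so δS/S = 129/1127 = 0.115.

0.115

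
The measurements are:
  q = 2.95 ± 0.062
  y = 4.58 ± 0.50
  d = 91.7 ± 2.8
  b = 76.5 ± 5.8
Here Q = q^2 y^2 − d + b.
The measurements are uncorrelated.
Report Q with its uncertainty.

167 ± 41.1

Let p = q^2·y^2 = 183. δp/p = √((2·δq/q)² + (2·δy/y)²) = √(0.00177 + 0.0477) = 0.222, so δp = 40.6.
Q = p − d + b: δQ = √(δp² + δd² + δb²) = √(1650 + 7.84 + 33.6) = 41.1
Q = 167.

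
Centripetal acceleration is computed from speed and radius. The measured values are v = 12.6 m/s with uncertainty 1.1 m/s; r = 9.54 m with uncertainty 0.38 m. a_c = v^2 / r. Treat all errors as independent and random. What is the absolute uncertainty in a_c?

Each factor contributes (exponent × relative error)² to (δa_c/a_c)²:
  (2·δv/v)² = (2×0.0873)² = 0.0305;  (-1·δr/r)² = (-1×0.0398)² = 0.00159
δa_c/a_c = √(0.0321) = 0.179
a_c = 16.6 m/s^2, so δa_c = 0.179 × 16.6 = 2.98 m/s^2.

2.98 m/s^2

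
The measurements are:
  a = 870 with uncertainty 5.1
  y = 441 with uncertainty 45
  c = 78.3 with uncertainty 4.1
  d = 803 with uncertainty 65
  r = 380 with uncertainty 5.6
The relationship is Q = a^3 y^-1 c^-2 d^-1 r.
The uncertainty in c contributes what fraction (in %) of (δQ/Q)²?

38.5%

(δQ/Q)² = (3·δa/a)² + (-1·δy/y)² + (-2·δc/c)² + (-1·δd/d)² + (1·δr/r)²
  a term: (3×0.00586)² = 0.000309
  y term: (-1×0.102)² = 0.0104
  c term: (-2×0.0524)² = 0.0110
  d term: (-1×0.0809)² = 0.00655
  r term: (1×0.0147)² = 0.000217
Total = 0.0285. Share from c = 0.0110/0.0285 = 0.385.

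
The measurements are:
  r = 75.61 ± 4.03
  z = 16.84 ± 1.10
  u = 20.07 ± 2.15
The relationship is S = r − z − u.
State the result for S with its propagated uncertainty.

38.70 ± 4.70

For a sum/difference, combine absolute errors in quadrature:
  (δr)² = 16.2;  (δz)² = 1.21;  (δu)² = 4.62
δS = √(22.1) = 4.70
S = 38.70.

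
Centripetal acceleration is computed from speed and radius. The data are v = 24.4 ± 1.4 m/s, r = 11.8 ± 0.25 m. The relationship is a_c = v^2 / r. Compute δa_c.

5.89 m/s^2

Each factor contributes (exponent × relative error)² to (δa_c/a_c)²:
  (2·δv/v)² = (2×0.0574)² = 0.0132;  (-1·δr/r)² = (-1×0.0212)² = 0.000449
δa_c/a_c = √(0.0136) = 0.117
a_c = 50.5 m/s^2, so δa_c = 0.117 × 50.5 = 5.89 m/s^2.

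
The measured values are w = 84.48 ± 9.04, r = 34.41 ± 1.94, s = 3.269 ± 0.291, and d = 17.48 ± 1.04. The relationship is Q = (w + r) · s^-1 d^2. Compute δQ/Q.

0.168

Let u = w + r = 118.9. δu = √(δw² + δr²) = √(81.7 + 3.76) = 9.25, so δu/u = 0.0778.
Q is then a monomial in u, s, d:
δQ/Q = √((δu/u)² + (-1·δs/s)² + (2·δd/d)²) = √(0.00605 + 0.00792 + 0.0142) = 0.168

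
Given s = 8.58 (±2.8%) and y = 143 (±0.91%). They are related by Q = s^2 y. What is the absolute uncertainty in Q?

For a monomial Q ∝ s^2, y, fractional errors add in quadrature:
  (2·δs/s)² = (2×0.0280)² = 0.00314;  (1·δy/y)² = (1×0.00910)² = 8.28e-05
δQ/Q = √(0.00322) = 0.0567
Q = 10500, so δQ = 0.0567 × 10500 = 597.

597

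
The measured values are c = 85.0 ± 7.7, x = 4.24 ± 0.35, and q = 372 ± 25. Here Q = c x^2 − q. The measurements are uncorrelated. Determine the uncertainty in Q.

289

Let p = c·x^2 = 1530. δp/p = √((1·δc/c)² + (2·δx/x)²) = √(0.00821 + 0.0273) = 0.188, so δp = 288.
Q = p − q: δQ = √(δp² + δq²) = √(82800 + 625) = 289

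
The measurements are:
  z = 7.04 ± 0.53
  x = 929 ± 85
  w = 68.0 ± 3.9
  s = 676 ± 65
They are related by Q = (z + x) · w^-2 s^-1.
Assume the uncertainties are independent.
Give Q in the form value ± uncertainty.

(2.99 ± 0.524) × 10^-4

Let u = z + x = 936. δu = √(δz² + δx²) = √(0.281 + 7220) = 85.0, so δu/u = 0.0908.
Q is then a monomial in u, w, s:
δQ/Q = √((δu/u)² + (-2·δw/w)² + (-1·δs/s)²) = √(0.00825 + 0.0132 + 0.00925) = 0.175
Q = 0.000299, so δQ = 0.175 × 0.000299 = 5.24e-05.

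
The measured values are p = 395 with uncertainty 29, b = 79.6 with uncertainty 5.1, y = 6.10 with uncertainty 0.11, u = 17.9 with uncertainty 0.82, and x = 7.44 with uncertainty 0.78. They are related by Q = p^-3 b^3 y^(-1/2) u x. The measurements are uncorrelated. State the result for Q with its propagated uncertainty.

0.441 ± 0.139

Relative error in a monomial: (δQ/Q)² = Σ (nᵢ · δxᵢ/xᵢ)².
  (-3·δp/p)² = (-3×0.0734)² = 0.0485;  (3·δb/b)² = (3×0.0641)² = 0.0369;  (−½·δy/y)² = (-0.5×0.0180)² = 8.13e-05;  (1·δu/u)² = (1×0.0458)² = 0.00210;  (1·δx/x)² = (1×0.105)² = 0.0110
δQ/Q = √(0.0986) = 0.314
Q = 0.441, so δQ = 0.314 × 0.441 = 0.139.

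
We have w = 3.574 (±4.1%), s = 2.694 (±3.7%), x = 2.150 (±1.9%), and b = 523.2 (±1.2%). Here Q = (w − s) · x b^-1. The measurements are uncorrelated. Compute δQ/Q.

0.203

Let u = w − s = 0.8800. δu = √(δw² + δs²) = √(0.0215 + 0.00994) = 0.177, so δu/u = 0.201.
Q is then a monomial in u, x, b:
δQ/Q = √((δu/u)² + (1·δx/x)² + (-1·δb/b)²) = √(0.0406 + 0.000361 + 0.000144) = 0.203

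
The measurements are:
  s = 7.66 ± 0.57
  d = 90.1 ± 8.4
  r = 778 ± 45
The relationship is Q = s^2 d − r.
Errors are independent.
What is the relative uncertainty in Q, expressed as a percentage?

20.6%

Let p = s^2·d = 5290. δp/p = √((2·δs/s)² + (1·δd/d)²) = √(0.0221 + 0.00869) = 0.176, so δp = 928.
Q = p − r: δQ = √(δp² + δr²) = √(8.62e+05 + 2020) = 930
Q = 4510, so δQ/Q = 930/4510 = 0.206.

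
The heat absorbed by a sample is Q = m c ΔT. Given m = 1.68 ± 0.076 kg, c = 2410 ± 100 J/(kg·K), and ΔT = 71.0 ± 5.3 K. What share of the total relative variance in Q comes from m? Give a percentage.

21.9%

(δQ/Q)² = (1·δm/m)² + (1·δc/c)² + (1·δΔT/ΔT)²
  m term: (1×0.0452)² = 0.00205
  c term: (1×0.0415)² = 0.00172
  ΔT term: (1×0.0746)² = 0.00557
Total = 0.00934. Share from m = 0.00205/0.00934 = 0.219.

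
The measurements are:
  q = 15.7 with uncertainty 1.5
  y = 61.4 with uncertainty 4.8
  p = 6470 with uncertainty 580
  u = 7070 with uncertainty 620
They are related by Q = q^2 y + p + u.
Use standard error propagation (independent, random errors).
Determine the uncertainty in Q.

Let w = q^2·y = 15100. δw/w = √((2·δq/q)² + (1·δy/y)²) = √(0.0365 + 0.00611) = 0.206, so δw = 3120.
Q = w + p + u: δQ = √(δw² + δp² + δu²) = √(9.76e+06 + 3.36e+05 + 3.84e+05) = 3240

3240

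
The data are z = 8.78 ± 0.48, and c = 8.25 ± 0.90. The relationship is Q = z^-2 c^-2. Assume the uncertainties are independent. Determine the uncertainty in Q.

4.65e-05

Each factor contributes (exponent × relative error)² to (δQ/Q)²:
  (-2·δz/z)² = (-2×0.0547)² = 0.0120;  (-2·δc/c)² = (-2×0.109)² = 0.0476
δQ/Q = √(0.0596) = 0.244
Q = 0.000191, so δQ = 0.244 × 0.000191 = 4.65e-05.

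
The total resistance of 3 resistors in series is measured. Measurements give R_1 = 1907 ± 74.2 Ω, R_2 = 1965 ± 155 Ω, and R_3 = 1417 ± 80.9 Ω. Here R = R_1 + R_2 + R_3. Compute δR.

Each term contributes (cᵢ δxᵢ)² to (δR)²:
  (δR_1)² = 5510;  (δR_2)² = 24000;  (δR_3)² = 6540
δR = √(36100) = 190 Ω

190 Ω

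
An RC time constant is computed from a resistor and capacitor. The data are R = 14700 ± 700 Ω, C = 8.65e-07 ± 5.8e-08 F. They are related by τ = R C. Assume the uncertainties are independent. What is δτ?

0.00105 s

τ is a product of powers, so relative uncertainties combine in quadrature:
  (1·δR/R)² = (1×0.0476)² = 0.00227;  (1·δC/C)² = (1×0.0671)² = 0.00450
δτ/τ = √(0.00676) = 0.0822
τ = 0.0127 s, so δτ = 0.0822 × 0.0127 = 0.00105 s.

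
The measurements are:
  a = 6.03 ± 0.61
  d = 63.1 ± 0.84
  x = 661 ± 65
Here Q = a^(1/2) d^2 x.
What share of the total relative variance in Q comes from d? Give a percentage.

(δQ/Q)² = (½·δa/a)² + (2·δd/d)² + (1·δx/x)²
  a term: (0.5×0.101)² = 0.00256
  d term: (2×0.0133)² = 0.000709
  x term: (1×0.0983)² = 0.00967
Total = 0.0129. Share from d = 0.000709/0.0129 = 0.0548.

5.48%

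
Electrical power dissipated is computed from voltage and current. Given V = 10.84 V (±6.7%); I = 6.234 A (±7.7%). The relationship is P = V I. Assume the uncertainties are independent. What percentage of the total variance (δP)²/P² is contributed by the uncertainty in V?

(δP/P)² = (1·δV/V)² + (1·δI/I)²
  V term: (1×0.0670)² = 0.00449
  I term: (1×0.0770)² = 0.00593
Total = 0.0104. Share from V = 0.00449/0.0104 = 0.431.

43.1%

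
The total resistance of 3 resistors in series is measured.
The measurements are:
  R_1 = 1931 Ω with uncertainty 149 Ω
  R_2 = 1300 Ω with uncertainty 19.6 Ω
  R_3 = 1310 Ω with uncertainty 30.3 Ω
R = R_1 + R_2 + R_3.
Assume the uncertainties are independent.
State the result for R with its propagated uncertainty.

4541 ± 153 Ω

R is a linear combination, so absolute uncertainties add in quadrature:
  (δR_1)² = 22200;  (δR_2)² = 384;  (δR_3)² = 918
δR = √(23500) = 153 Ω
R = 4541 Ω.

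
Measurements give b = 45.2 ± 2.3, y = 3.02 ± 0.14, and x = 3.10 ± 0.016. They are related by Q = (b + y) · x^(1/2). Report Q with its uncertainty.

84.9 ± 4.06

Let u = b + y = 48.2. δu = √(δb² + δy²) = √(5.29 + 0.0196) = 2.30, so δu/u = 0.0478.
Q is then a monomial in u, x:
δQ/Q = √((δu/u)² + (½·δx/x)²) = √(0.00228 + 6.66e-06) = 0.0479
Q = 84.9, so δQ = 0.0479 × 84.9 = 4.06.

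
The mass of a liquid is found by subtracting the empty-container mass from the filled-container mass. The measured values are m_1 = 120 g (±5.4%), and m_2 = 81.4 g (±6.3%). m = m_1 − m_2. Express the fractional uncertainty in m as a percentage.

Absolute uncertainties add in quadrature for a linear combination:
  (δm_1)² = 42.0;  (δm_2)² = 26.3
δm = √(68.3) = 8.26 g
m = 38.6 g, so δm/m = 8.26/38.6 = 0.214.

21.4%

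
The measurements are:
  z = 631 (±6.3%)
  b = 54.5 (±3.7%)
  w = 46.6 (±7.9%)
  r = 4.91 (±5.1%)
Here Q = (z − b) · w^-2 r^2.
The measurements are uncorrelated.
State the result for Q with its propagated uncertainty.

Let u = z − b = 576. δu = √(δz² + δb²) = √(1580 + 4.07) = 39.8, so δu/u = 0.0690.
Q is then a monomial in u, w, r:
δQ/Q = √((δu/u)² + (-2·δw/w)² + (2·δr/r)²) = √(0.00477 + 0.0250 + 0.0104) = 0.200
Q = 6.40, so δQ = 0.200 × 6.40 = 1.28.

6.40 ± 1.28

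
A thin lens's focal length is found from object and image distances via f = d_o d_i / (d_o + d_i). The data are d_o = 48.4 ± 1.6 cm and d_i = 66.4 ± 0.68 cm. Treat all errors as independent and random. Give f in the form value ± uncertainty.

∂f/∂d_o = (d_i/(d_o+d_i))² = 0.335;  ∂f/∂d_i = (d_o/(d_o+d_i))² = 0.178
δf = √((∂f/∂d_o · δd_o)² + (∂f/∂d_i · δd_i)²) = √(0.287 + 0.0146) = 0.549 cm
f = 28.0 cm.

28.0 ± 0.549 cm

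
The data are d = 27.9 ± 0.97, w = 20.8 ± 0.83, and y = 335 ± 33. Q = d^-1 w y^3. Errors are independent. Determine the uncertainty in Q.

Relative error in a monomial: (δQ/Q)² = Σ (nᵢ · δxᵢ/xᵢ)².
  (-1·δd/d)² = (-1×0.0348)² = 0.00121;  (1·δw/w)² = (1×0.0399)² = 0.00159;  (3·δy/y)² = (3×0.0985)² = 0.0873
δQ/Q = √(0.0901) = 0.300
Q = 2.8e+07, so δQ = 0.300 × 2.8e+07 = 8.41e+06.

8.41e+06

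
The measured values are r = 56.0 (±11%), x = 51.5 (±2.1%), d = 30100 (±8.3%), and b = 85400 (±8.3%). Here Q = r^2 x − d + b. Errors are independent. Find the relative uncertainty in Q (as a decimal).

0.168

Let p = r^2·x = 1.62e+05. δp/p = √((2·δr/r)² + (1·δx/x)²) = √(0.0484 + 0.000441) = 0.221, so δp = 35700.
Q = p − d + b: δQ = √(δp² + δd² + δb²) = √(1.27e+09 + 6.24e+06 + 5.02e+07) = 36500
Q = 2.17e+05, so δQ/Q = 36500/2.17e+05 = 0.168.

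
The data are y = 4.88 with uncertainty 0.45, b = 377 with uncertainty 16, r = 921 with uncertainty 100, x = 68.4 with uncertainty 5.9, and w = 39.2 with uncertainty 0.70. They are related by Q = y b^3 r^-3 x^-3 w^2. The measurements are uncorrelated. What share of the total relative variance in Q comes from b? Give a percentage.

(δQ/Q)² = (1·δy/y)² + (3·δb/b)² + (-3·δr/r)² + (-3·δx/x)² + (2·δw/w)²
  y term: (1×0.0922)² = 0.00850
  b term: (3×0.0424)² = 0.0162
  r term: (-3×0.109)² = 0.106
  x term: (-3×0.0863)² = 0.0670
  w term: (2×0.0179)² = 0.00128
Total = 0.199. Share from b = 0.0162/0.199 = 0.0814.

8.14%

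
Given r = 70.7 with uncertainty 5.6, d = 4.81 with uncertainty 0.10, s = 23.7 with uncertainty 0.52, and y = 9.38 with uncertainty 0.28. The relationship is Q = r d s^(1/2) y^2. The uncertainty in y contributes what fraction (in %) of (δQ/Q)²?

(δQ/Q)² = (1·δr/r)² + (1·δd/d)² + (½·δs/s)² + (2·δy/y)²
  r term: (1×0.0792)² = 0.00627
  d term: (1×0.0208)² = 0.000432
  s term: (0.5×0.0219)² = 0.000120
  y term: (2×0.0299)² = 0.00356
Total = 0.0104. Share from y = 0.00356/0.0104 = 0.343.

34.3%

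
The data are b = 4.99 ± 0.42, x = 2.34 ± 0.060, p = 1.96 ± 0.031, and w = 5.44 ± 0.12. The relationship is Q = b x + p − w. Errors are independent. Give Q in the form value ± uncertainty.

8.20 ± 1.03

Let h = b·x = 11.7. δh/h = √((1·δb/b)² + (1·δx/x)²) = √(0.00708 + 0.000657) = 0.0880, so δh = 1.03.
Q = h + p − w: δQ = √(δh² + δp² + δw²) = √(1.06 + 0.000961 + 0.0144) = 1.03
Q = 8.20.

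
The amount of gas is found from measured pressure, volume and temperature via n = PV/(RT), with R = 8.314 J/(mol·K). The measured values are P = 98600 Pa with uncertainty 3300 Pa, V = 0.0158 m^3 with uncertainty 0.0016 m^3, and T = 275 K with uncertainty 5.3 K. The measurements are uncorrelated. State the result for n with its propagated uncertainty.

For a monomial n ∝ P, V, T^-1, fractional errors add in quadrature:
  (1·δP/P)² = (1×0.0335)² = 0.00112;  (1·δV/V)² = (1×0.101)² = 0.0103;  (-1·δT/T)² = (-1×0.0193)² = 0.000371
δn/n = √(0.0117) = 0.108
n = 0.681 mol, so δn = 0.108 × 0.681 = 0.0738 mol.

0.681 ± 0.0738 mol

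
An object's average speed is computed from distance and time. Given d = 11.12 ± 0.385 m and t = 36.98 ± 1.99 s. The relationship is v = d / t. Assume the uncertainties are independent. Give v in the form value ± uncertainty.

0.3007 ± 0.0192 m/s

Products/powers → add relative errors in quadrature, weighted by exponent:
  (1·δd/d)² = (1×0.0346)² = 0.00120;  (-1·δt/t)² = (-1×0.0538)² = 0.00290
δv/v = √(0.00409) = 0.0640
v = 0.3007 m/s, so δv = 0.0640 × 0.3007 = 0.0192 m/s.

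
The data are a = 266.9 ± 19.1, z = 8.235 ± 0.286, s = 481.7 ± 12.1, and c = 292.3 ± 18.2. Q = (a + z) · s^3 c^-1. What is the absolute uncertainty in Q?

1.26e+07

Let u = a + z = 275.1. δu = √(δa² + δz²) = √(365 + 0.0818) = 19.1, so δu/u = 0.0694.
Q is then a monomial in u, s, c:
δQ/Q = √((δu/u)² + (3·δs/s)² + (-1·δc/c)²) = √(0.00482 + 0.00568 + 0.00388) = 0.120
Q = 1.052e+08, so δQ = 0.120 × 1.052e+08 = 1.26e+07.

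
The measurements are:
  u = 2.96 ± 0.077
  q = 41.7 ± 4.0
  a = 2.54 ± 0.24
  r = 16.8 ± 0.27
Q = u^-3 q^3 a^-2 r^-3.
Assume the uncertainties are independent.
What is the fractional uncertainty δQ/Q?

Since Q is a product/quotient, work with relative uncertainties:
  (-3·δu/u)² = (-3×0.0260)² = 0.00609;  (3·δq/q)² = (3×0.0959)² = 0.0828;  (-2·δa/a)² = (-2×0.0945)² = 0.0357;  (-3·δr/r)² = (-3×0.0161)² = 0.00232
δQ/Q = √(0.127) = 0.356

0.356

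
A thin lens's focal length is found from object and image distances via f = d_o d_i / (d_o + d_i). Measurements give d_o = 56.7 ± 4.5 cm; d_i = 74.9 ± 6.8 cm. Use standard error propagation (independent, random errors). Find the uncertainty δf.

∂f/∂d_o = (d_i/(d_o+d_i))² = 0.324;  ∂f/∂d_i = (d_o/(d_o+d_i))² = 0.186
δf = √((∂f/∂d_o · δd_o)² + (∂f/∂d_i · δd_i)²) = √(2.12 + 1.59) = 1.93 cm

1.93 cm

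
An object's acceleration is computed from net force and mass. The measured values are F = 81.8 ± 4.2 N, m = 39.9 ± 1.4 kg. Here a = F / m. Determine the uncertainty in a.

0.127 m/s^2

Products/powers → add relative errors in quadrature, weighted by exponent:
  (1·δF/F)² = (1×0.0513)² = 0.00264;  (-1·δm/m)² = (-1×0.0351)² = 0.00123
δa/a = √(0.00387) = 0.0622
a = 2.05 m/s^2, so δa = 0.0622 × 2.05 = 0.127 m/s^2.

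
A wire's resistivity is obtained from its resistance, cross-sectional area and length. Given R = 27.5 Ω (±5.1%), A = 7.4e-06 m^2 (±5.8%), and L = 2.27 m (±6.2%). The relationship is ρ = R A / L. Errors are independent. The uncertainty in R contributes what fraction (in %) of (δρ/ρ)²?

(δρ/ρ)² = (1·δR/R)² + (1·δA/A)² + (-1·δL/L)²
  R term: (1×0.0510)² = 0.00260
  A term: (1×0.0580)² = 0.00336
  L term: (-1×0.0620)² = 0.00384
Total = 0.00981. Share from R = 0.00260/0.00981 = 0.265.

26.5%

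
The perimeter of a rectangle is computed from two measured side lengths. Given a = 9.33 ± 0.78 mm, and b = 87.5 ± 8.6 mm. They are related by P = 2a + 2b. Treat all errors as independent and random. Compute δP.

17.3 mm

For a sum/difference, combine absolute errors in quadrature:
  (2·δa)² = 2.43;  (2·δb)² = 296
δP = √(298) = 17.3 mm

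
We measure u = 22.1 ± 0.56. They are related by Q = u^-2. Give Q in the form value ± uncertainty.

0.00205 ± 0.000104

Products/powers → add relative errors in quadrature, weighted by exponent:
  (-2·δu/u)² = (-2×0.0253)² = 0.00257
δQ/Q = √(0.00257) = 0.0507
Q = 0.00205, so δQ = 0.0507 × 0.00205 = 0.000104.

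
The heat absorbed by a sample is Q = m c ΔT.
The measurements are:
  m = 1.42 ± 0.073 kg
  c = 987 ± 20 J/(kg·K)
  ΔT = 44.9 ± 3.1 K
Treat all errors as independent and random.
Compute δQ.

Relative error in a monomial: (δQ/Q)² = Σ (nᵢ · δxᵢ/xᵢ)².
  (1·δm/m)² = (1×0.0514)² = 0.00264;  (1·δc/c)² = (1×0.0203)² = 0.000411;  (1·δΔT/ΔT)² = (1×0.0690)² = 0.00477
δQ/Q = √(0.00782) = 0.0884
Q = 62900 J, so δQ = 0.0884 × 62900 = 5560 J.

5560 J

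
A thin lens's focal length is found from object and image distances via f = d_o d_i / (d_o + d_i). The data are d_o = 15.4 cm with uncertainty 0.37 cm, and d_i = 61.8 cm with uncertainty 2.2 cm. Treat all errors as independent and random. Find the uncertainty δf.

0.253 cm

∂f/∂d_o = (d_i/(d_o+d_i))² = 0.641;  ∂f/∂d_i = (d_o/(d_o+d_i))² = 0.0398
δf = √((∂f/∂d_o · δd_o)² + (∂f/∂d_i · δd_i)²) = √(0.0562 + 0.00766) = 0.253 cm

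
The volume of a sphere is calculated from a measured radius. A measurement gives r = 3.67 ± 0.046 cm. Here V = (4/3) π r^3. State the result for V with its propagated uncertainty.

207 ± 7.79 cm^3

V ∝ r^3, so δV/V = |3| · δr/r = 3 × 0.0125 = 0.0376.
V = 207 cm^3, so δV = 0.0376 × 207 = 7.79 cm^3.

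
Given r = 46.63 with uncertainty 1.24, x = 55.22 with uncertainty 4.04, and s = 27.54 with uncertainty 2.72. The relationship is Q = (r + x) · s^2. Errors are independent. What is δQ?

15600

Let u = r + x = 101.8. δu = √(δr² + δx²) = √(1.54 + 16.3) = 4.23, so δu/u = 0.0415.
Q is then a monomial in u, s:
δQ/Q = √((δu/u)² + (2·δs/s)²) = √(0.00172 + 0.0390) = 0.202
Q = 77250, so δQ = 0.202 × 77250 = 15600.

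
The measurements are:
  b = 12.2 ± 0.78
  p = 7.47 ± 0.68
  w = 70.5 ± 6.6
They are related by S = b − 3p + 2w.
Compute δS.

13.4

Each term contributes (cᵢ δxᵢ)² to (δS)²:
  (δb)² = 0.608;  (3·δp)² = 4.16;  (2·δw)² = 174
δS = √(179) = 13.4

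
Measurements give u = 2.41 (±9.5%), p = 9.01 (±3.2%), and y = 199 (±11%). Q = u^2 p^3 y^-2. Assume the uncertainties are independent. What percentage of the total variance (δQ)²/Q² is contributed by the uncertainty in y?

51.6%

(δQ/Q)² = (2·δu/u)² + (3·δp/p)² + (-2·δy/y)²
  u term: (2×0.0950)² = 0.0361
  p term: (3×0.0320)² = 0.00922
  y term: (-2×0.110)² = 0.0484
Total = 0.0937. Share from y = 0.0484/0.0937 = 0.516.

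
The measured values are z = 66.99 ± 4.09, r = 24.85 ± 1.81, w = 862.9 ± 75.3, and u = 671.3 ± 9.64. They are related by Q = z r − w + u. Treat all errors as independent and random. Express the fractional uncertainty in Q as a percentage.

11.9%

Let p = z·r = 1665. δp/p = √((1·δz/z)² + (1·δr/r)²) = √(0.00373 + 0.00531) = 0.0950, so δp = 158.
Q = p − w + u: δQ = √(δp² + δw² + δu²) = √(25000 + 5670 + 92.9) = 175
Q = 1473, so δQ/Q = 175/1473 = 0.119.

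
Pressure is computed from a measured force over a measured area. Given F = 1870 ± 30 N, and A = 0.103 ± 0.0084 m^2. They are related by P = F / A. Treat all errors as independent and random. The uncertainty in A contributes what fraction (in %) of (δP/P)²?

96.3%

(δP/P)² = (1·δF/F)² + (-1·δA/A)²
  F term: (1×0.0160)² = 0.000257
  A term: (-1×0.0816)² = 0.00665
Total = 0.00691. Share from A = 0.00665/0.00691 = 0.963.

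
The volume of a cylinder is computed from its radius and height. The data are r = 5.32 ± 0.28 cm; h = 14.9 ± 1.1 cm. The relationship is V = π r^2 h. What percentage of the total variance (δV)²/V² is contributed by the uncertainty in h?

33.0%

(δV/V)² = (2·δr/r)² + (1·δh/h)²
  r term: (2×0.0526)² = 0.0111
  h term: (1×0.0738)² = 0.00545
Total = 0.0165. Share from h = 0.00545/0.0165 = 0.330.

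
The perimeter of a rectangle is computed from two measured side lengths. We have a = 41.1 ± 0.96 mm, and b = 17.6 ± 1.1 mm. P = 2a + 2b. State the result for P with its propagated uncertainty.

Absolute uncertainties add in quadrature for a linear combination:
  (2·δa)² = 3.69;  (2·δb)² = 4.84
δP = √(8.53) = 2.92 mm
P = 117 mm.

117 ± 2.92 mm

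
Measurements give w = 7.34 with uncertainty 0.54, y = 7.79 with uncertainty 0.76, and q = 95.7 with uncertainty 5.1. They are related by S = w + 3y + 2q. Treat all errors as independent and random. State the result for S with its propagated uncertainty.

Sums and differences: (δS)² = Σ (cᵢ δxᵢ)².
  (δw)² = 0.292;  (3·δy)² = 5.20;  (2·δq)² = 104
δS = √(110) = 10.5
S = 222.

222 ± 10.5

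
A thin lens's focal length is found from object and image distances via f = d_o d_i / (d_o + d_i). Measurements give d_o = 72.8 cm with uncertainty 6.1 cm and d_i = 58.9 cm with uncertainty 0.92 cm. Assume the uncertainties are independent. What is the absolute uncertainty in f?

1.25 cm

∂f/∂d_o = (d_i/(d_o+d_i))² = 0.200;  ∂f/∂d_i = (d_o/(d_o+d_i))² = 0.306
δf = √((∂f/∂d_o · δd_o)² + (∂f/∂d_i · δd_i)²) = √(1.49 + 0.0790) = 1.25 cm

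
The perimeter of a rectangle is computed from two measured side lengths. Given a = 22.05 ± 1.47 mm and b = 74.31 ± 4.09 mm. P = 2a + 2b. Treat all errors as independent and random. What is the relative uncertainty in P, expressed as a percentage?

P is a linear combination, so absolute uncertainties add in quadrature:
  (2·δa)² = 8.64;  (2·δb)² = 66.9
δP = √(75.6) = 8.69 mm
P = 192.7 mm, so δP/P = 8.69/192.7 = 0.0451.

4.51%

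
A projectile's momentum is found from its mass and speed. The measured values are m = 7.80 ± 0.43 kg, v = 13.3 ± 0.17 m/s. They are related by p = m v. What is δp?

5.87 kg·m/s

Relative error in a monomial: (δp/p)² = Σ (nᵢ · δxᵢ/xᵢ)².
  (1·δm/m)² = (1×0.0551)² = 0.00304;  (1·δv/v)² = (1×0.0128)² = 0.000163
δp/p = √(0.00320) = 0.0566
p = 104 kg·m/s, so δp = 0.0566 × 104 = 5.87 kg·m/s.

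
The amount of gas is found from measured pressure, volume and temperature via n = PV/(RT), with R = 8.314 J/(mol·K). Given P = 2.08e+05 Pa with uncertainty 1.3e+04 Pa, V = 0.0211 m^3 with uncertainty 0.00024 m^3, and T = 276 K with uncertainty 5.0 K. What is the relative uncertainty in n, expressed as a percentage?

6.61%

For a monomial n ∝ P, V, T^-1, fractional errors add in quadrature:
  (1·δP/P)² = (1×0.0625)² = 0.00391;  (1·δV/V)² = (1×0.0114)² = 0.000129;  (-1·δT/T)² = (-1×0.0181)² = 0.000328
δn/n = √(0.00436) = 0.0661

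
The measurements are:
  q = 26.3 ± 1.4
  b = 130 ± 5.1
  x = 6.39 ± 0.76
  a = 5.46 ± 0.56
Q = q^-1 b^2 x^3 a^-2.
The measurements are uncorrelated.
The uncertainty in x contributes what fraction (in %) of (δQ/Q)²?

71.4%

(δQ/Q)² = (-1·δq/q)² + (2·δb/b)² + (3·δx/x)² + (-2·δa/a)²
  q term: (-1×0.0532)² = 0.00283
  b term: (2×0.0392)² = 0.00616
  x term: (3×0.119)² = 0.127
  a term: (-2×0.103)² = 0.0421
Total = 0.178. Share from x = 0.127/0.178 = 0.714.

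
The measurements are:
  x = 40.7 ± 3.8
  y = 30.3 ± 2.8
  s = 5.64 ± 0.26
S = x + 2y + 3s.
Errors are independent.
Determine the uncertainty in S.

6.81

Sums and differences: (δS)² = Σ (cᵢ δxᵢ)².
  (δx)² = 14.4;  (2·δy)² = 31.4;  (3·δs)² = 0.608
δS = √(46.4) = 6.81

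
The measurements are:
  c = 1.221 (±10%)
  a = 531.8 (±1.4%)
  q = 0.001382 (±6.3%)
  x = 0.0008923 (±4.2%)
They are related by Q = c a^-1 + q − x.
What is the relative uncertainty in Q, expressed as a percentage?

8.99%

Let p = c·a^-1 = 0.002296. δp/p = √((1·δc/c)² + (-1·δa/a)²) = √(0.0100 + 0.000196) = 0.101, so δp = 0.000232.
Q = p + q − x: δQ = √(δp² + δq² + δx²) = √(5.37e-08 + 7.58e-09 + 1.4e-09) = 0.000250
Q = 0.002786, so δQ/Q = 0.000250/0.002786 = 0.0899.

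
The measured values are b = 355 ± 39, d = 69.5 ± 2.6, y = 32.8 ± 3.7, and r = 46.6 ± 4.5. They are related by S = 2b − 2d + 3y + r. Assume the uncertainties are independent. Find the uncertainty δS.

79.1

S is a linear combination, so absolute uncertainties add in quadrature:
  (2·δb)² = 6080;  (2·δd)² = 27.0;  (3·δy)² = 123;  (δr)² = 20.2
δS = √(6250) = 79.1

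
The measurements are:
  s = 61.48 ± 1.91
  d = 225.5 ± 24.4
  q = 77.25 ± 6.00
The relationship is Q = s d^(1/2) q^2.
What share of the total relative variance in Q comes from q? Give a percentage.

(δQ/Q)² = (1·δs/s)² + (½·δd/d)² + (2·δq/q)²
  s term: (1×0.0311)² = 0.000965
  d term: (0.5×0.108)² = 0.00293
  q term: (2×0.0777)² = 0.0241
Total = 0.0280. Share from q = 0.0241/0.0280 = 0.861.

86.1%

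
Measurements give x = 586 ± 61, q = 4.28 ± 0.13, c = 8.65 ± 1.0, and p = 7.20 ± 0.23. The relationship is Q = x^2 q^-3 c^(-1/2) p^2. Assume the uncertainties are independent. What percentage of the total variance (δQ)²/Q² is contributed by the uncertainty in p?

(δQ/Q)² = (2·δx/x)² + (-3·δq/q)² + (−½·δc/c)² + (2·δp/p)²
  x term: (2×0.104)² = 0.0433
  q term: (-3×0.0304)² = 0.00830
  c term: (-0.5×0.116)² = 0.00334
  p term: (2×0.0319)² = 0.00408
Total = 0.0591. Share from p = 0.00408/0.0591 = 0.0691.

6.91%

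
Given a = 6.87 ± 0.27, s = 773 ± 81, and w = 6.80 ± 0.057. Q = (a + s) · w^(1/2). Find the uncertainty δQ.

211

Let u = a + s = 780. δu = √(δa² + δs²) = √(0.0729 + 6560) = 81.0, so δu/u = 0.104.
Q is then a monomial in u, w:
δQ/Q = √((δu/u)² + (½·δw/w)²) = √(0.0108 + 1.76e-05) = 0.104
Q = 2030, so δQ = 0.104 × 2030 = 211.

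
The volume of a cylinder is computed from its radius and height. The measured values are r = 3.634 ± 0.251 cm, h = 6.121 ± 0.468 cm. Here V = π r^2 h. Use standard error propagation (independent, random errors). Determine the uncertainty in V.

Products/powers → add relative errors in quadrature, weighted by exponent:
  (2·δr/r)² = (2×0.0691)² = 0.0191;  (1·δh/h)² = (1×0.0765)² = 0.00585
δV/V = √(0.0249) = 0.158
V = 253.9 cm^3, so δV = 0.158 × 253.9 = 40.1 cm^3.

40.1 cm^3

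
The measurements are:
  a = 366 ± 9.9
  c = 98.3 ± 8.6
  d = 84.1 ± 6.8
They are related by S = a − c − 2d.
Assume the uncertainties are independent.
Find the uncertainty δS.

18.9

S is a linear combination, so absolute uncertainties add in quadrature:
  (δa)² = 98.0;  (δc)² = 74.0;  (2·δd)² = 185
δS = √(357) = 18.9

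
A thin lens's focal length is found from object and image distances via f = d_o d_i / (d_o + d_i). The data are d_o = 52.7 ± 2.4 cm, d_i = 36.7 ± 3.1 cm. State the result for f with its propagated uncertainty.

21.6 ± 1.15 cm

∂f/∂d_o = (d_i/(d_o+d_i))² = 0.169;  ∂f/∂d_i = (d_o/(d_o+d_i))² = 0.347
δf = √((∂f/∂d_o · δd_o)² + (∂f/∂d_i · δd_i)²) = √(0.164 + 1.16) = 1.15 cm
f = 21.6 cm.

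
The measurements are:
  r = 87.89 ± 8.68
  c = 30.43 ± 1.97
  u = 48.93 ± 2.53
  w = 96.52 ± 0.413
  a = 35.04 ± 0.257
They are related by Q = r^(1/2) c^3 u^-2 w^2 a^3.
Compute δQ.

Products/powers → add relative errors in quadrature, weighted by exponent:
  (½·δr/r)² = (0.5×0.0988)² = 0.00244;  (3·δc/c)² = (3×0.0647)² = 0.0377;  (-2·δu/u)² = (-2×0.0517)² = 0.0107;  (2·δw/w)² = (2×0.00428)² = 7.32e-05;  (3·δa/a)² = (3×0.00733)² = 0.000484
δQ/Q = √(0.0514) = 0.227
Q = 4.422e+10, so δQ = 0.227 × 4.422e+10 = 1e+10.

1e+10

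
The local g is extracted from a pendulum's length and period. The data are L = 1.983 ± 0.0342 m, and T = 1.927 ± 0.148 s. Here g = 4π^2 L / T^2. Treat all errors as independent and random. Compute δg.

Products/powers → add relative errors in quadrature, weighted by exponent:
  (1·δL/L)² = (1×0.0172)² = 0.000297;  (-2·δT/T)² = (-2×0.0768)² = 0.0236
δg/g = √(0.0239) = 0.155
g = 21.08 m/s^2, so δg = 0.155 × 21.08 = 3.26 m/s^2.

3.26 m/s^2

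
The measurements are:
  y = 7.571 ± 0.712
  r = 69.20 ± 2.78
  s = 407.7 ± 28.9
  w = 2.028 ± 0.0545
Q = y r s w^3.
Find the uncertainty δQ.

2.64e+05

Products/powers → add relative errors in quadrature, weighted by exponent:
  (1·δy/y)² = (1×0.0940)² = 0.00884;  (1·δr/r)² = (1×0.0402)² = 0.00161;  (1·δs/s)² = (1×0.0709)² = 0.00502;  (3·δw/w)² = (3×0.0269)² = 0.00650
δQ/Q = √(0.0220) = 0.148
Q = 1.782e+06, so δQ = 0.148 × 1.782e+06 = 2.64e+05.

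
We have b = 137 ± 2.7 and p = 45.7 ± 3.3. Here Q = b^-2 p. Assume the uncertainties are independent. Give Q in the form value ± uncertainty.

For a monomial Q ∝ b^-2, p, fractional errors add in quadrature:
  (-2·δb/b)² = (-2×0.0197)² = 0.00155;  (1·δp/p)² = (1×0.0722)² = 0.00521
δQ/Q = √(0.00677) = 0.0823
Q = 0.00243, so δQ = 0.0823 × 0.00243 = 0.000200.

0.00243 ± 0.000200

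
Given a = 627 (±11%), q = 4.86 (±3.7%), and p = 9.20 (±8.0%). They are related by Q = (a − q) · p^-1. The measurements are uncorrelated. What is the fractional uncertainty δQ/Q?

Let u = a − q = 622. δu = √(δa² + δq²) = √(4760 + 0.0323) = 69.0, so δu/u = 0.111.
Q is then a monomial in u, p:
δQ/Q = √((δu/u)² + (-1·δp/p)²) = √(0.0123 + 0.00640) = 0.137

0.137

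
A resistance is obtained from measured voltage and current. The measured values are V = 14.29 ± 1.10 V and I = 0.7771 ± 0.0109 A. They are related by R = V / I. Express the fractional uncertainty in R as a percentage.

For a monomial R ∝ V, I^-1, fractional errors add in quadrature:
  (1·δV/V)² = (1×0.0770)² = 0.00593;  (-1·δI/I)² = (-1×0.0140)² = 0.000197
δR/R = √(0.00612) = 0.0782

7.82%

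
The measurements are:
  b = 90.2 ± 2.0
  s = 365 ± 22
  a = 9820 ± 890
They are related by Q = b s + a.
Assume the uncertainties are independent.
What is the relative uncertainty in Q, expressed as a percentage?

Let p = b·s = 32900. δp/p = √((1·δb/b)² + (1·δs/s)²) = √(0.000492 + 0.00363) = 0.0642, so δp = 2110.
Q = p + a: δQ = √(δp² + δa²) = √(4.47e+06 + 7.92e+05) = 2290
Q = 42700, so δQ/Q = 2290/42700 = 0.0537.

5.37%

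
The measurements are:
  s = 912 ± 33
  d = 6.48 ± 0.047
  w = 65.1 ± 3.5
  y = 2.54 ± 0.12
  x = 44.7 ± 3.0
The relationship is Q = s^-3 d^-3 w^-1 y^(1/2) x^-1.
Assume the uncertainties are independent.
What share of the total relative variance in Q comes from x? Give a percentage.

22.3%

(δQ/Q)² = (-3·δs/s)² + (-3·δd/d)² + (-1·δw/w)² + (½·δy/y)² + (-1·δx/x)²
  s term: (-3×0.0362)² = 0.0118
  d term: (-3×0.00725)² = 0.000473
  w term: (-1×0.0538)² = 0.00289
  y term: (0.5×0.0472)² = 0.000558
  x term: (-1×0.0671)² = 0.00450
Total = 0.0202. Share from x = 0.00450/0.0202 = 0.223.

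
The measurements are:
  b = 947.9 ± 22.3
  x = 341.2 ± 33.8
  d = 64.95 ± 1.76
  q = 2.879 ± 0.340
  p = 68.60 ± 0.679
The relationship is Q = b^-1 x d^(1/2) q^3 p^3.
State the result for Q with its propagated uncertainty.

(2.235 ± 0.827) × 10^7

Products/powers → add relative errors in quadrature, weighted by exponent:
  (-1·δb/b)² = (-1×0.0235)² = 0.000553;  (1·δx/x)² = (1×0.0991)² = 0.00981;  (½·δd/d)² = (0.5×0.0271)² = 0.000184;  (3·δq/q)² = (3×0.118)² = 0.126;  (3·δp/p)² = (3×0.00990)² = 0.000882
δQ/Q = √(0.137) = 0.370
Q = 2.235e+07, so δQ = 0.370 × 2.235e+07 = 8.27e+06.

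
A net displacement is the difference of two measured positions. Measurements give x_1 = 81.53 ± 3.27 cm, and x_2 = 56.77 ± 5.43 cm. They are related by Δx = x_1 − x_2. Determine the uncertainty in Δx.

Δx is a linear combination, so absolute uncertainties add in quadrature:
  (δx_1)² = 10.7;  (δx_2)² = 29.5
δΔx = √(40.2) = 6.34 cm

6.34 cm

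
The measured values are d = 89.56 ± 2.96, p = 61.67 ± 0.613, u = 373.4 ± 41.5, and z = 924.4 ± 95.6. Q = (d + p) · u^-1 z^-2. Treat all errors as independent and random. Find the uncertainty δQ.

Let w = d + p = 151.2. δw = √(δd² + δp²) = √(8.76 + 0.376) = 3.02, so δw/w = 0.0200.
Q is then a monomial in w, u, z:
δQ/Q = √((δw/w)² + (-1·δu/u)² + (-2·δz/z)²) = √(0.000400 + 0.0124 + 0.0428) = 0.236
Q = 4.74e-07, so δQ = 0.236 × 4.74e-07 = 1.12e-07.

1.12e-07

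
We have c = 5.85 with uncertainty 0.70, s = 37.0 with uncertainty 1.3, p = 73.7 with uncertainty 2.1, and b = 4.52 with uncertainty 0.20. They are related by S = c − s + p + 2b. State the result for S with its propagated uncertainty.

Absolute uncertainties add in quadrature for a linear combination:
  (δc)² = 0.490;  (δs)² = 1.69;  (δp)² = 4.41;  (2·δb)² = 0.160
δS = √(6.75) = 2.60
S = 51.6.

51.6 ± 2.60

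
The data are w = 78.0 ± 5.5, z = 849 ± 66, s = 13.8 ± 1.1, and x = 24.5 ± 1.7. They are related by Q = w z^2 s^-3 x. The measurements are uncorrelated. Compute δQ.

1.58e+05

Each factor contributes (exponent × relative error)² to (δQ/Q)²:
  (1·δw/w)² = (1×0.0705)² = 0.00497;  (2·δz/z)² = (2×0.0777)² = 0.0242;  (-3·δs/s)² = (-3×0.0797)² = 0.0572;  (1·δx/x)² = (1×0.0694)² = 0.00481
δQ/Q = √(0.0911) = 0.302
Q = 5.24e+05, so δQ = 0.302 × 5.24e+05 = 1.58e+05.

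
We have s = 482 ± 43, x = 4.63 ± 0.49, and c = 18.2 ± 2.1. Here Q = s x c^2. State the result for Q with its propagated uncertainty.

(7.39 ± 1.99) × 10^5

Since Q is a product/quotient, work with relative uncertainties:
  (1·δs/s)² = (1×0.0892)² = 0.00796;  (1·δx/x)² = (1×0.106)² = 0.0112;  (2·δc/c)² = (2×0.115)² = 0.0533
δQ/Q = √(0.0724) = 0.269
Q = 7.39e+05, so δQ = 0.269 × 7.39e+05 = 1.99e+05.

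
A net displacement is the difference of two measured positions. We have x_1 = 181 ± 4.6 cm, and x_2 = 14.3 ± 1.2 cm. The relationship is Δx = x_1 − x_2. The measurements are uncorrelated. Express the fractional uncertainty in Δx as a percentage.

2.85%

For a sum/difference, combine absolute errors in quadrature:
  (δx_1)² = 21.2;  (δx_2)² = 1.44
δΔx = √(22.6) = 4.75 cm
Δx = 167 cm, so δΔx/Δx = 4.75/167 = 0.0285.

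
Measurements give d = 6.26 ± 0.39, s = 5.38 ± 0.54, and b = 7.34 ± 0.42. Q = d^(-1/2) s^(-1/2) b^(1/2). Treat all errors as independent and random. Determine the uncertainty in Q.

0.0306

Q is a product of powers, so relative uncertainties combine in quadrature:
  (−½·δd/d)² = (-0.5×0.0623)² = 0.000970;  (−½·δs/s)² = (-0.5×0.100)² = 0.00252;  (½·δb/b)² = (0.5×0.0572)² = 0.000819
δQ/Q = √(0.00431) = 0.0656
Q = 0.467, so δQ = 0.0656 × 0.467 = 0.0306.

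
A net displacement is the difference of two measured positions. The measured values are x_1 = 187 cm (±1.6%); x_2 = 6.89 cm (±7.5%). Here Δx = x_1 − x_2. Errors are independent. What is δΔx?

3.04 cm

Absolute uncertainties add in quadrature for a linear combination:
  (δx_1)² = 8.95;  (δx_2)² = 0.267
δΔx = √(9.22) = 3.04 cm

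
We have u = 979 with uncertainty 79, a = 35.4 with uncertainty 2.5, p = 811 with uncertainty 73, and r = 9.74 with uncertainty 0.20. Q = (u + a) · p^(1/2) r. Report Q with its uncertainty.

(2.81 ± 0.260) × 10^5

Let w = u + a = 1010. δw = √(δu² + δa²) = √(6240 + 6.25) = 79.0, so δw/w = 0.0779.
Q is then a monomial in w, p, r:
δQ/Q = √((δw/w)² + (½·δp/p)² + (1·δr/r)²) = √(0.00607 + 0.00203 + 0.000422) = 0.0923
Q = 2.81e+05, so δQ = 0.0923 × 2.81e+05 = 26000.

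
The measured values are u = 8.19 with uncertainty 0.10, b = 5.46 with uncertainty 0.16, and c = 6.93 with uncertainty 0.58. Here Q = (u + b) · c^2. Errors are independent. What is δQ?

Let w = u + b = 13.6. δw = √(δu² + δb²) = √(0.0100 + 0.0256) = 0.189, so δw/w = 0.0138.
Q is then a monomial in w, c:
δQ/Q = √((δw/w)² + (2·δc/c)²) = √(0.000191 + 0.0280) = 0.168
Q = 656, so δQ = 0.168 × 656 = 110.

110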